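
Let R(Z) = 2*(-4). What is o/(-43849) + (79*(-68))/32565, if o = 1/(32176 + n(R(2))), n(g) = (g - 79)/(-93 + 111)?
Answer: -3497602156442/21202422512115 ≈ -0.16496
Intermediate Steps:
R(Z) = -8
n(g) = -79/18 + g/18 (n(g) = (-79 + g)/18 = (-79 + g)*(1/18) = -79/18 + g/18)
o = 6/193027 (o = 1/(32176 + (-79/18 + (1/18)*(-8))) = 1/(32176 + (-79/18 - 4/9)) = 1/(32176 - 29/6) = 1/(193027/6) = 6/193027 ≈ 3.1084e-5)
o/(-43849) + (79*(-68))/32565 = (6/193027)/(-43849) + (79*(-68))/32565 = (6/193027)*(-1/43849) - 5372*1/32565 = -6/8464040923 - 5372/32565 = -3497602156442/21202422512115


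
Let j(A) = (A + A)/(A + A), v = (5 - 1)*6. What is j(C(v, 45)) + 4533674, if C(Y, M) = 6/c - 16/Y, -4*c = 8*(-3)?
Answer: 4533675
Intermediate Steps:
c = 6 (c = -2*(-3) = -1/4*(-24) = 6)
v = 24 (v = 4*6 = 24)
C(Y, M) = 1 - 16/Y (C(Y, M) = 6/6 - 16/Y = 6*(1/6) - 16/Y = 1 - 16/Y)
j(A) = 1 (j(A) = (2*A)/((2*A)) = (2*A)*(1/(2*A)) = 1)
j(C(v, 45)) + 4533674 = 1 + 4533674 = 4533675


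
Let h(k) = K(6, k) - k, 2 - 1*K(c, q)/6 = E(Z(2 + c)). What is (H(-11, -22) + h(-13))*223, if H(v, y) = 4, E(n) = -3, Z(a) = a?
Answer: 10481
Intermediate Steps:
K(c, q) = 30 (K(c, q) = 12 - 6*(-3) = 12 + 18 = 30)
h(k) = 30 - k
(H(-11, -22) + h(-13))*223 = (4 + (30 - 1*(-13)))*223 = (4 + (30 + 13))*223 = (4 + 43)*223 = 47*223 = 10481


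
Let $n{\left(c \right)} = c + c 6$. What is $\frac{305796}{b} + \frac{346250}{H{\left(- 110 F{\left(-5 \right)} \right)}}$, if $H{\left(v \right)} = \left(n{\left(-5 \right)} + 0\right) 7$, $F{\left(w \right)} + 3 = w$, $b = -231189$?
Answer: $- \frac{763086774}{539441} \approx -1414.6$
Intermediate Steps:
$F{\left(w \right)} = -3 + w$
$n{\left(c \right)} = 7 c$ ($n{\left(c \right)} = c + 6 c = 7 c$)
$H{\left(v \right)} = -245$ ($H{\left(v \right)} = \left(7 \left(-5\right) + 0\right) 7 = \left(-35 + 0\right) 7 = \left(-35\right) 7 = -245$)
$\frac{305796}{b} + \frac{346250}{H{\left(- 110 F{\left(-5 \right)} \right)}} = \frac{305796}{-231189} + \frac{346250}{-245} = 305796 \left(- \frac{1}{231189}\right) + 346250 \left(- \frac{1}{245}\right) = - \frac{101932}{77063} - \frac{69250}{49} = - \frac{763086774}{539441}$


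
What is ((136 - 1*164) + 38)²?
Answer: 100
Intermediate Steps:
((136 - 1*164) + 38)² = ((136 - 164) + 38)² = (-28 + 38)² = 10² = 100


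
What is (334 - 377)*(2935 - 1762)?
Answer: -50439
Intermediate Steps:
(334 - 377)*(2935 - 1762) = -43*1173 = -50439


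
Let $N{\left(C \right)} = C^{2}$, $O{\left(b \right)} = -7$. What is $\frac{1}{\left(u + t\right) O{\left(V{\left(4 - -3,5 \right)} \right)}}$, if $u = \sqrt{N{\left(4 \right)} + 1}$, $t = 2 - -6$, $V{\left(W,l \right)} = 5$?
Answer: $- \frac{8}{329} + \frac{\sqrt{17}}{329} \approx -0.011784$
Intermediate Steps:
$t = 8$ ($t = 2 + 6 = 8$)
$u = \sqrt{17}$ ($u = \sqrt{4^{2} + 1} = \sqrt{16 + 1} = \sqrt{17} \approx 4.1231$)
$\frac{1}{\left(u + t\right) O{\left(V{\left(4 - -3,5 \right)} \right)}} = \frac{1}{\left(\sqrt{17} + 8\right) \left(-7\right)} = \frac{1}{\left(8 + \sqrt{17}\right) \left(-7\right)} = \frac{1}{-56 - 7 \sqrt{17}}$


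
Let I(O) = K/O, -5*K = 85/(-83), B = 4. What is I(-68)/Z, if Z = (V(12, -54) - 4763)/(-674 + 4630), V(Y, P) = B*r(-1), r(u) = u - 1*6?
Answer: 989/397653 ≈ 0.0024871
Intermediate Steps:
r(u) = -6 + u (r(u) = u - 6 = -6 + u)
K = 17/83 (K = -17/(-83) = -17*(-1)/83 = -⅕*(-85/83) = 17/83 ≈ 0.20482)
V(Y, P) = -28 (V(Y, P) = 4*(-6 - 1) = 4*(-7) = -28)
I(O) = 17/(83*O)
Z = -4791/3956 (Z = (-28 - 4763)/(-674 + 4630) = -4791/3956 ≈ -1.2111)
I(-68)/Z = ((17/83)/(-68))/(-4791/3956) = ((17/83)*(-1/68))*(-3956/4791) = -1/332*(-3956/4791) = 989/397653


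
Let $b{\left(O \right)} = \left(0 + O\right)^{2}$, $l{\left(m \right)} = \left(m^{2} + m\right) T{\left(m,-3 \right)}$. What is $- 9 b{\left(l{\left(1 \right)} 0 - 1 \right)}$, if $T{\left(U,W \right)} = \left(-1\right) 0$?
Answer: $-9$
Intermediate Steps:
$T{\left(U,W \right)} = 0$
$l{\left(m \right)} = 0$ ($l{\left(m \right)} = \left(m^{2} + m\right) 0 = \left(m + m^{2}\right) 0 = 0$)
$b{\left(O \right)} = O^{2}$
$- 9 b{\left(l{\left(1 \right)} 0 - 1 \right)} = - 9 \left(0 \cdot 0 - 1\right)^{2} = - 9 \left(0 - 1\right)^{2} = - 9 \left(-1\right)^{2} = \left(-9\right) 1 = -9$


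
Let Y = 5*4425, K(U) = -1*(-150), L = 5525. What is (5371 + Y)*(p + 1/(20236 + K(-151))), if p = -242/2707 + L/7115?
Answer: 741882272209260/39264057773 ≈ 18895.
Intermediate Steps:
K(U) = 150
p = 2646869/3852061 (p = -242/2707 + 5525/7115 = -242*1/2707 + 5525*(1/7115) = -242/2707 + 1105/1423 = 2646869/3852061 ≈ 0.68713)
Y = 22125
(5371 + Y)*(p + 1/(20236 + K(-151))) = (5371 + 22125)*(2646869/3852061 + 1/(20236 + 150)) = 27496*(2646869/3852061 + 1/20386) = 27496*(53962923495/78528115546) = 741882272209260/39264057773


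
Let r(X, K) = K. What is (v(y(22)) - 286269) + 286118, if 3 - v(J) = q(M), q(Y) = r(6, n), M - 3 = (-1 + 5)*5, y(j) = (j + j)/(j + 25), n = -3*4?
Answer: -136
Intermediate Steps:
n = -12
y(j) = 2*j/(25 + j) (y(j) = (2*j)/(25 + j) = 2*j/(25 + j))
M = 23 (M = 3 + (-1 + 5)*5 = 3 + 4*5 = 3 + 20 = 23)
q(Y) = -12
v(J) = 15 (v(J) = 3 - 1*(-12) = 3 + 12 = 15)
(v(y(22)) - 286269) + 286118 = (15 - 286269) + 286118 = -286254 + 286118 = -136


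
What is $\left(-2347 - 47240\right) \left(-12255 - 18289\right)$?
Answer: $1514585328$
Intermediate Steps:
$\left(-2347 - 47240\right) \left(-12255 - 18289\right) = \left(-49587\right) \left(-30544\right) = 1514585328$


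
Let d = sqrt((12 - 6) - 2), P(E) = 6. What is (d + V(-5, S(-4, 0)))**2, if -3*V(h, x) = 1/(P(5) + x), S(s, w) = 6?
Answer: 5041/1296 ≈ 3.8897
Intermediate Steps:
V(h, x) = -1/(3*(6 + x))
d = 2 (d = sqrt(6 - 2) = sqrt(4) = 2)
(d + V(-5, S(-4, 0)))**2 = (2 - 1/(18 + 3*6))**2 = (2 - 1/(18 + 18))**2 = (2 - 1/36)**2 = (71/36)**2 = 5041/1296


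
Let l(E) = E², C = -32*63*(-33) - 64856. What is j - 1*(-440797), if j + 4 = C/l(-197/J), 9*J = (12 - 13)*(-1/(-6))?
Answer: 12470810206891/28291761 ≈ 4.4079e+5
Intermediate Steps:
J = -1/54 (J = ((12 - 13)*(-1/(-6)))/9 = (-(-1)*(-1)/6)/9 = (-1*⅙)/9 = (⅑)*(-⅙) = -1/54 ≈ -0.018519)
C = 1672 (C = -2016*(-33) - 64856 = 66528 - 64856 = 1672)
j = -113166626/28291761 (j = -4 + 1672/((-197/(-1/54))²) = -4 + 1672/((-197*(-54))²) = -4 + 1672/(10638²) = -4 + 1672/113167044 = -4 + 1672*(1/113167044) = -4 + 418/28291761 = -113166626/28291761 ≈ -4.0000)
j - 1*(-440797) = -113166626/28291761 - 1*(-440797) = -113166626/28291761 + 440797 = 12470810206891/28291761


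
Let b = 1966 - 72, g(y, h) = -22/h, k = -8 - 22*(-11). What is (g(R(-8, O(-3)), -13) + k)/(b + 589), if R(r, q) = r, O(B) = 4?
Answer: 3064/32279 ≈ 0.094922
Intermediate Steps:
k = 234 (k = -8 + 242 = 234)
b = 1894
(g(R(-8, O(-3)), -13) + k)/(b + 589) = (-22/(-13) + 234)/(1894 + 589) = (-22*(-1/13) + 234)/2483 = (22/13 + 234)*(1/2483) = (3064/13)*(1/2483) = 3064/32279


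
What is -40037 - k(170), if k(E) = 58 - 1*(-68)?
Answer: -40163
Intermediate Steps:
k(E) = 126 (k(E) = 58 + 68 = 126)
-40037 - k(170) = -40037 - 1*126 = -40037 - 126 = -40163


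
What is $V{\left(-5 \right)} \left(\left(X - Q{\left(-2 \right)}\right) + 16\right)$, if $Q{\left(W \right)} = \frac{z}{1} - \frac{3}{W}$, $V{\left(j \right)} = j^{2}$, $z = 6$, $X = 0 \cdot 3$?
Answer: $\frac{425}{2} \approx 212.5$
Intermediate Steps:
$X = 0$
$Q{\left(W \right)} = 6 - \frac{3}{W}$ ($Q{\left(W \right)} = \frac{6}{1} - \frac{3}{W} = 6 \cdot 1 - \frac{3}{W} = 6 - \frac{3}{W}$)
$V{\left(-5 \right)} \left(\left(X - Q{\left(-2 \right)}\right) + 16\right) = \left(-5\right)^{2} \left(\left(0 - \left(6 - \frac{3}{-2}\right)\right) + 16\right) = 25 \left(\left(0 - \left(6 - - \frac{3}{2}\right)\right) + 16\right) = 25 \left(\left(0 - \left(6 + \frac{3}{2}\right)\right) + 16\right) = 25 \left(\left(0 - \frac{15}{2}\right) + 16\right) = 25 \left(- \frac{15}{2} + 16\right) = 25 \cdot \frac{17}{2} = \frac{425}{2}$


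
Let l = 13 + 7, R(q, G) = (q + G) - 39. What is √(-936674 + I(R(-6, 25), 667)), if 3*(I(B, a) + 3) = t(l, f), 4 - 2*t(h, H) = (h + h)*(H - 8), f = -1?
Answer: I*√8429547/3 ≈ 967.79*I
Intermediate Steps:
R(q, G) = -39 + G + q (R(q, G) = (G + q) - 39 = -39 + G + q)
l = 20
t(h, H) = 2 - h*(-8 + H) (t(h, H) = 2 - (h + h)*(H - 8)/2 = 2 - 2*h*(-8 + H)/2 = 2 - h*(-8 + H))
I(B, a) = 173/3 (I(B, a) = -3 + (2 + 8*20 - 1*(-1)*20)/3 = -3 + (2 + 160 + 20)/3 = -3 + (⅓)*182 = -3 + 182/3 = 173/3)
√(-936674 + I(R(-6, 25), 667)) = √(-936674 + 173/3) = √(-2809849/3) = I*√8429547/3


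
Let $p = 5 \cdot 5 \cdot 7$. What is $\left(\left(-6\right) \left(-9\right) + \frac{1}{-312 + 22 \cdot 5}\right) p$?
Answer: $\frac{1908725}{202} \approx 9449.1$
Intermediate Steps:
$p = 175$ ($p = 25 \cdot 7 = 175$)
$\left(\left(-6\right) \left(-9\right) + \frac{1}{-312 + 22 \cdot 5}\right) p = \left(\left(-6\right) \left(-9\right) + \frac{1}{-312 + 22 \cdot 5}\right) 175 = \left(54 + \frac{1}{-312 + 110}\right) 175 = \left(54 + \frac{1}{-202}\right) 175 = \left(54 - \frac{1}{202}\right) 175 = \frac{10907}{202} \cdot 175 = \frac{1908725}{202}$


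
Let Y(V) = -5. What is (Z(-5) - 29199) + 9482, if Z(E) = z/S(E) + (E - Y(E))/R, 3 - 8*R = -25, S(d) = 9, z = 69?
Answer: -59128/3 ≈ -19709.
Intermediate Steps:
R = 7/2 (R = 3/8 - ⅛*(-25) = 3/8 + 25/8 = 7/2 ≈ 3.5000)
Z(E) = 191/21 + 2*E/7 (Z(E) = 69/9 + (E - 1*(-5))/(7/2) = 69*(⅑) + (E + 5)*(2/7) = 23/3 + (5 + E)*(2/7) = 23/3 + (10/7 + 2*E/7) = 191/21 + 2*E/7)
(Z(-5) - 29199) + 9482 = ((191/21 + (2/7)*(-5)) - 29199) + 9482 = ((191/21 - 10/7) - 29199) + 9482 = (23/3 - 29199) + 9482 = -87574/3 + 9482 = -59128/3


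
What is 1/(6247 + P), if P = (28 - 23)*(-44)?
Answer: 1/6027 ≈ 0.00016592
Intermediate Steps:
P = -220 (P = 5*(-44) = -220)
1/(6247 + P) = 1/(6247 - 220) = 1/6027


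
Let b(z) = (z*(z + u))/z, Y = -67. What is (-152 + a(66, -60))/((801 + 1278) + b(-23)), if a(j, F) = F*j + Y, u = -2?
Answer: -4179/2054 ≈ -2.0346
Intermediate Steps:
a(j, F) = -67 + F*j (a(j, F) = F*j - 67 = -67 + F*j)
b(z) = -2 + z (b(z) = (z*(z - 2))/z = (z*(-2 + z))/z = -2 + z)
(-152 + a(66, -60))/((801 + 1278) + b(-23)) = (-152 + (-67 - 60*66))/((801 + 1278) + (-2 - 23)) = (-152 + (-67 - 3960))/(2079 - 25) = (-152 - 4027)/2054 = -4179*1/2054 = -4179/2054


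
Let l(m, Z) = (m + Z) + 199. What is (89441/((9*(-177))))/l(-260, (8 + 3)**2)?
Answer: -89441/95580 ≈ -0.93577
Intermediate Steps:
l(m, Z) = 199 + Z + m (l(m, Z) = (Z + m) + 199 = 199 + Z + m)
(89441/((9*(-177))))/l(-260, (8 + 3)**2) = (89441/((9*(-177))))/(199 + (8 + 3)**2 - 260) = (89441/(-1593))/(199 + 11**2 - 260) = (89441*(-1/1593))/(199 + 121 - 260) = -89441/1593/60 = -89441/1593*1/60 = -89441/95580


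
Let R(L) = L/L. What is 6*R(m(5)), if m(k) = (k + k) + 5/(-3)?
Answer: 6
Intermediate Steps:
m(k) = -5/3 + 2*k (m(k) = 2*k + 5*(-⅓) = 2*k - 5/3 = -5/3 + 2*k)
R(L) = 1
6*R(m(5)) = 6*1 = 6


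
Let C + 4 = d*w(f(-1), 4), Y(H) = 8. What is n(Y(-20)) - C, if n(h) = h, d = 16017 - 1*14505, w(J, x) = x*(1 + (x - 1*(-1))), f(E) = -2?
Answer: -36276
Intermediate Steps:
w(J, x) = x*(2 + x) (w(J, x) = x*(1 + (x + 1)) = x*(1 + (1 + x)) = x*(2 + x))
d = 1512 (d = 16017 - 14505 = 1512)
C = 36284 (C = -4 + 1512*(4*(2 + 4)) = -4 + 1512*(4*6) = -4 + 1512*24 = -4 + 36288 = 36284)
n(Y(-20)) - C = 8 - 1*36284 = 8 - 36284 = -36276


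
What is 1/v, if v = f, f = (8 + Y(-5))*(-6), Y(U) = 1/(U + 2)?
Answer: -1/46 ≈ -0.021739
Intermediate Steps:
Y(U) = 1/(2 + U)
f = -46 (f = (8 + 1/(2 - 5))*(-6) = (8 + 1/(-3))*(-6) = (8 - ⅓)*(-6) = (23/3)*(-6) = -46)
v = -46
1/v = 1/(-46) = -1/46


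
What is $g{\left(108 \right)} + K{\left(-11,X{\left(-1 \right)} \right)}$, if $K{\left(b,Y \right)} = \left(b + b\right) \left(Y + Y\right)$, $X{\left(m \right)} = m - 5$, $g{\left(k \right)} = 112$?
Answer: $376$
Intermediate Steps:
$X{\left(m \right)} = -5 + m$ ($X{\left(m \right)} = m - 5 = -5 + m$)
$K{\left(b,Y \right)} = 4 Y b$ ($K{\left(b,Y \right)} = 2 b 2 Y = 4 Y b$)
$g{\left(108 \right)} + K{\left(-11,X{\left(-1 \right)} \right)} = 112 + 4 \left(-5 - 1\right) \left(-11\right) = 112 + 4 \left(-6\right) \left(-11\right) = 112 + 264 = 376$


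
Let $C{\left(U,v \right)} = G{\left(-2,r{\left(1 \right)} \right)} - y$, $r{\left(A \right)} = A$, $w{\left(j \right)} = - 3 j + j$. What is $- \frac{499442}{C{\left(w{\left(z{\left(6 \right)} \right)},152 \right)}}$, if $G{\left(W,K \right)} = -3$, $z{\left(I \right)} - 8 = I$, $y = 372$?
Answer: $\frac{499442}{375} \approx 1331.8$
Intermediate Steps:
$z{\left(I \right)} = 8 + I$
$w{\left(j \right)} = - 2 j$
$C{\left(U,v \right)} = -375$ ($C{\left(U,v \right)} = -3 - 372 = -375$)
$- \frac{499442}{C{\left(w{\left(z{\left(6 \right)} \right)},152 \right)}} = - \frac{499442}{-375} = \left(-499442\right) \left(- \frac{1}{375}\right) = \frac{499442}{375}$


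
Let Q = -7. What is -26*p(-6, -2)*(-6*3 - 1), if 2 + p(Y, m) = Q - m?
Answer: -3458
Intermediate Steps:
p(Y, m) = -9 - m (p(Y, m) = -2 + (-7 - m) = -9 - m)
-26*p(-6, -2)*(-6*3 - 1) = -26*(-9 - 1*(-2))*(-6*3 - 1) = -26*(-9 + 2)*(-18 - 1) = -(-182)*(-19) = -26*133 = -3458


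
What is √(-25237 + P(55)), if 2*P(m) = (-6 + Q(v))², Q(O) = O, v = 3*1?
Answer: I*√100930/2 ≈ 158.85*I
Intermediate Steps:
v = 3
P(m) = 9/2 (P(m) = (-6 + 3)²/2 = (½)*(-3)² = (½)*9 = 9/2)
√(-25237 + P(55)) = √(-25237 + 9/2) = √(-50465/2) = I*√100930/2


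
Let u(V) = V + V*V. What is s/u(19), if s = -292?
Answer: -73/95 ≈ -0.76842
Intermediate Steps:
u(V) = V + V²
s/u(19) = -292*1/(19*(1 + 19)) = -292/(19*20) = -292/380 = -292*1/380 = -73/95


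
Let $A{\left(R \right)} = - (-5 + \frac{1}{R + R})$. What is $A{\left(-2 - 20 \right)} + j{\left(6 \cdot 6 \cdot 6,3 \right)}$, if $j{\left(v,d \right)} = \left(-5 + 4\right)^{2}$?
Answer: $\frac{265}{44} \approx 6.0227$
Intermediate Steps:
$j{\left(v,d \right)} = 1$ ($j{\left(v,d \right)} = \left(-1\right)^{2} = 1$)
$A{\left(R \right)} = 5 - \frac{1}{2 R}$ ($A{\left(R \right)} = - (-5 + \frac{1}{2 R}) = 5 - \frac{1}{2 R}$)
$A{\left(-2 - 20 \right)} + j{\left(6 \cdot 6 \cdot 6,3 \right)} = \left(5 - \frac{1}{2 \left(-2 - 20\right)}\right) + 1 = \left(5 - \frac{1}{2 \left(-22\right)}\right) + 1 = \left(5 - - \frac{1}{44}\right) + 1 = \left(5 + \frac{1}{44}\right) + 1 = \frac{221}{44} + 1 = \frac{265}{44}$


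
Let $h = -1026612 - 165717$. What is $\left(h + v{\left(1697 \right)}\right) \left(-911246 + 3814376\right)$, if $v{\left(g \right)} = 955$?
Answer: $-3458713600620$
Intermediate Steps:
$h = -1192329$
$\left(h + v{\left(1697 \right)}\right) \left(-911246 + 3814376\right) = \left(-1192329 + 955\right) \left(-911246 + 3814376\right) = \left(-1191374\right) 2903130 = -3458713600620$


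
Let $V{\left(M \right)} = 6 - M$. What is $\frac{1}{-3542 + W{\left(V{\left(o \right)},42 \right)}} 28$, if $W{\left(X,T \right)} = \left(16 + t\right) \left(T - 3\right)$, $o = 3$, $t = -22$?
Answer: $- \frac{7}{944} \approx -0.0074153$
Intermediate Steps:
$W{\left(X,T \right)} = 18 - 6 T$ ($W{\left(X,T \right)} = \left(16 - 22\right) \left(T - 3\right) = - 6 \left(-3 + T\right) = 18 - 6 T$)
$\frac{1}{-3542 + W{\left(V{\left(o \right)},42 \right)}} 28 = \frac{1}{-3542 + \left(18 - 252\right)} 28 = \frac{1}{-3542 - 234} \cdot 28 = \frac{1}{-3776} \cdot 28 = \left(- \frac{1}{3776}\right) 28 = - \frac{7}{944}$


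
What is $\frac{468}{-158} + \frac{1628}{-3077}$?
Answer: $- \frac{848630}{243083} \approx -3.4911$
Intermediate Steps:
$\frac{468}{-158} + \frac{1628}{-3077} = 468 \left(- \frac{1}{158}\right) + 1628 \left(- \frac{1}{3077}\right) = - \frac{234}{79} - \frac{1628}{3077} = - \frac{848630}{243083}$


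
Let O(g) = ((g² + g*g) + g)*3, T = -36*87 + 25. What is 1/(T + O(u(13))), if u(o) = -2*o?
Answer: 1/871 ≈ 0.0011481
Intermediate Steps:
T = -3107 (T = -3132 + 25 = -3107)
O(g) = 3*g + 6*g² (O(g) = ((g² + g²) + g)*3 = (2*g² + g)*3 = (g + 2*g²)*3 = 3*g + 6*g²)
1/(T + O(u(13))) = 1/(-3107 + 3*(-2*13)*(1 + 2*(-2*13))) = 1/(-3107 + 3*(-26)*(1 + 2*(-26))) = 1/(-3107 + 3*(-26)*(1 - 52)) = 1/(-3107 + 3*(-26)*(-51)) = 1/(-3107 + 3978) = 1/871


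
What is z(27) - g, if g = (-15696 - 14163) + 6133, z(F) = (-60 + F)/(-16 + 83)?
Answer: 1589609/67 ≈ 23726.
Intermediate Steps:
z(F) = -60/67 + F/67 (z(F) = (-60 + F)/67 = (-60 + F)*(1/67) = -60/67 + F/67)
g = -23726 (g = -29859 + 6133 = -23726)
z(27) - g = (-60/67 + (1/67)*27) - 1*(-23726) = (-60/67 + 27/67) + 23726 = -33/67 + 23726 = 1589609/67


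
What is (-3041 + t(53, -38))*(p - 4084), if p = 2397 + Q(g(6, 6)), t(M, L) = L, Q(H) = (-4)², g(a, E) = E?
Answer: 5145009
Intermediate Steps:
Q(H) = 16
p = 2413 (p = 2397 + 16 = 2413)
(-3041 + t(53, -38))*(p - 4084) = (-3041 - 38)*(2413 - 4084) = -3079*(-1671) = 5145009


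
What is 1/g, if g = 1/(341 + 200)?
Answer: 541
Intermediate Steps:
g = 1/541 ≈ 0.0018484
1/g = 1/(1/541) = 541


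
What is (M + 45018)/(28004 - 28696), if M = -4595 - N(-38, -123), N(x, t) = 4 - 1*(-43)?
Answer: -10094/173 ≈ -58.347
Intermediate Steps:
N(x, t) = 47 (N(x, t) = 4 + 43 = 47)
M = -4642 (M = -4595 - 1*47 = -4595 - 47 = -4642)
(M + 45018)/(28004 - 28696) = (-4642 + 45018)/(28004 - 28696) = 40376/(-692) = 40376*(-1/692) = -10094/173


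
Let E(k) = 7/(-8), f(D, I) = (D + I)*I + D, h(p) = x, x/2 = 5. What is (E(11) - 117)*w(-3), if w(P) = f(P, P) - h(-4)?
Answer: -4715/8 ≈ -589.38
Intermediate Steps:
x = 10 (x = 2*5 = 10)
h(p) = 10
f(D, I) = D + I*(D + I) (f(D, I) = I*(D + I) + D = D + I*(D + I))
E(k) = -7/8 (E(k) = 7*(-1/8) = -7/8)
w(P) = -10 + P + 2*P**2 (w(P) = (P + P**2 + P*P) - 1*10 = (P + P**2 + P**2) - 10 = (P + 2*P**2) - 10 = -10 + P + 2*P**2)
(E(11) - 117)*w(-3) = (-7/8 - 117)*(-10 - 3 + 2*(-3)**2) = -943*(-10 - 3 + 2*9)/8 = -943*(-10 - 3 + 18)/8 = -943/8*5 = -4715/8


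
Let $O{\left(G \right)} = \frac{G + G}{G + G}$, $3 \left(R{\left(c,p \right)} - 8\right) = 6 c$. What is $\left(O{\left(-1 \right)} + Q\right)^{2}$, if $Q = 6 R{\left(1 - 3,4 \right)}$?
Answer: $625$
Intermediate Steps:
$R{\left(c,p \right)} = 8 + 2 c$ ($R{\left(c,p \right)} = 8 + \frac{6 c}{3} = 8 + 2 c$)
$O{\left(G \right)} = 1$ ($O{\left(G \right)} = \frac{2 G}{2 G} = 2 G \frac{1}{2 G} = 1$)
$Q = 24$ ($Q = 6 \left(8 + 2 \left(1 - 3\right)\right) = 6 \left(8 + 2 \left(-2\right)\right) = 6 \left(8 - 4\right) = 6 \cdot 4 = 24$)
$\left(O{\left(-1 \right)} + Q\right)^{2} = \left(1 + 24\right)^{2} = 25^{2} = 625$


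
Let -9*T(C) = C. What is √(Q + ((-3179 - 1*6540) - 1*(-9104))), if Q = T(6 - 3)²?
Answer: I*√5534/3 ≈ 24.797*I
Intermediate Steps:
T(C) = -C/9
Q = ⅑ (Q = (-(6 - 3)/9)² = (-⅑*3)² = (-⅓)² = ⅑ ≈ 0.11111)
√(Q + ((-3179 - 1*6540) - 1*(-9104))) = √(⅑ + ((-3179 - 1*6540) - 1*(-9104))) = √(⅑ + ((-3179 - 6540) + 9104)) = √(⅑ + (-9719 + 9104)) = √(⅑ - 615) = √(-5534/9) = I*√5534/3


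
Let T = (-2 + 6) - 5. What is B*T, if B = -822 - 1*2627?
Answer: 3449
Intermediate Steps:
B = -3449 (B = -822 - 2627 = -3449)
T = -1 (T = 4 - 5 = -1)
B*T = -3449*(-1) = 3449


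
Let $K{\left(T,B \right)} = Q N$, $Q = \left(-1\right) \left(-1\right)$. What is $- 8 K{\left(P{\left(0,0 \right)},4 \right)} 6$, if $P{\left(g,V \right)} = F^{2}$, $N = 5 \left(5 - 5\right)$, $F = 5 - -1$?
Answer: $0$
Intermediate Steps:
$F = 6$ ($F = 5 + 1 = 6$)
$N = 0$ ($N = 5 \cdot 0 = 0$)
$P{\left(g,V \right)} = 36$ ($P{\left(g,V \right)} = 6^{2} = 36$)
$Q = 1$
$K{\left(T,B \right)} = 0$ ($K{\left(T,B \right)} = 1 \cdot 0 = 0$)
$- 8 K{\left(P{\left(0,0 \right)},4 \right)} 6 = \left(-8\right) 0 \cdot 6 = 0 \cdot 6 = 0$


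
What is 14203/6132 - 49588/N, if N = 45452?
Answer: 1108705/904908 ≈ 1.2252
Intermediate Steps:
14203/6132 - 49588/N = 14203/6132 - 49588/45452 = 14203*(1/6132) - 49588*1/45452 = 2029/876 - 1127/1033 = 1108705/904908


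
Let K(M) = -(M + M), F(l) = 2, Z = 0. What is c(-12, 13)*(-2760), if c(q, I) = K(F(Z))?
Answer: 11040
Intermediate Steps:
K(M) = -2*M
c(q, I) = -4 (c(q, I) = -2*2 = -4)
c(-12, 13)*(-2760) = -4*(-2760) = 11040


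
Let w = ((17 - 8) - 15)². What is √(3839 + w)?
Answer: 5*√155 ≈ 62.250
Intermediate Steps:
w = 36 (w = (9 - 15)² = (-6)² = 36)
√(3839 + w) = √(3839 + 36) = √3875 = 5*√155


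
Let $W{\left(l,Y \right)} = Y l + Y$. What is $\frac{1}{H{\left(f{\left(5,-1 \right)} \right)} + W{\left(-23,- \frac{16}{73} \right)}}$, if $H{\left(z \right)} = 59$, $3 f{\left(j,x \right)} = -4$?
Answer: $\frac{73}{4659} \approx 0.015669$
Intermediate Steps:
$f{\left(j,x \right)} = - \frac{4}{3}$ ($f{\left(j,x \right)} = \frac{1}{3} \left(-4\right) = - \frac{4}{3}$)
$W{\left(l,Y \right)} = Y + Y l$
$\frac{1}{H{\left(f{\left(5,-1 \right)} \right)} + W{\left(-23,- \frac{16}{73} \right)}} = \frac{1}{59 + - \frac{16}{73} \left(1 - 23\right)} = \frac{1}{59 + \left(-16\right) \frac{1}{73} \left(-22\right)} = \frac{1}{59 - - \frac{352}{73}} = \frac{1}{59 + \frac{352}{73}} = \frac{1}{\frac{4659}{73}} = \frac{73}{4659}$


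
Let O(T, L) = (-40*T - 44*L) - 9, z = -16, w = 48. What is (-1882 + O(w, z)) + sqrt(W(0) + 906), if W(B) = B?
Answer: -3107 + sqrt(906) ≈ -3076.9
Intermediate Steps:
O(T, L) = -9 - 44*L - 40*T (O(T, L) = (-44*L - 40*T) - 9 = -9 - 44*L - 40*T)
(-1882 + O(w, z)) + sqrt(W(0) + 906) = (-1882 + (-9 - 44*(-16) - 40*48)) + sqrt(0 + 906) = (-1882 + (-9 + 704 - 1920)) + sqrt(906) = (-1882 - 1225) + sqrt(906) = -3107 + sqrt(906)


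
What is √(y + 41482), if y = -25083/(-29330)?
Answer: √35685580554190/29330 ≈ 203.67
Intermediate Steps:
y = 25083/29330 (y = -25083*(-1/29330) = 25083/29330 ≈ 0.85520)
√(y + 41482) = √(25083/29330 + 41482) = √(1216692143/29330) = √35685580554190/29330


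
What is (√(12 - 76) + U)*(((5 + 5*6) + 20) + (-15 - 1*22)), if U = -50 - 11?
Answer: -1098 + 144*I ≈ -1098.0 + 144.0*I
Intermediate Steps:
U = -61
(√(12 - 76) + U)*(((5 + 5*6) + 20) + (-15 - 1*22)) = (√(12 - 76) - 61)*(((5 + 5*6) + 20) + (-15 - 1*22)) = (√(-64) - 61)*(((5 + 30) + 20) + (-15 - 22)) = (8*I - 61)*((35 + 20) - 37) = (-61 + 8*I)*(55 - 37) = (-61 + 8*I)*18 = -1098 + 144*I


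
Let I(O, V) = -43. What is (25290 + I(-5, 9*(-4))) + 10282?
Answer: 35529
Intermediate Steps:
(25290 + I(-5, 9*(-4))) + 10282 = (25290 - 43) + 10282 = 25247 + 10282 = 35529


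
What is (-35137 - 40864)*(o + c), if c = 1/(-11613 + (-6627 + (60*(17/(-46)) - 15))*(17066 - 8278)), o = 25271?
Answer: -2587569658485314054/1347256587 ≈ -1.9206e+9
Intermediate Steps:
c = -23/1347256587 (c = 1/(-11613 + (-6627 + (60*(17*(-1/46)) - 15))*8788) = 1/(-11613 + (-6627 + (60*(-17/46) - 15))*8788) = 1/(-11613 + (-6627 + (-510/23 - 15))*8788) = 1/(-11613 + (-6627 - 855/23)*8788) = 1/(-11613 - 153276/23*8788) = 1/(-11613 - 1346989488/23) = 1/(-1347256587/23) = -23/1347256587 ≈ -1.7072e-8)
(-35137 - 40864)*(o + c) = (-35137 - 40864)*(25271 - 23/1347256587) = -76001*34046521210054/1347256587 = -2587569658485314054/1347256587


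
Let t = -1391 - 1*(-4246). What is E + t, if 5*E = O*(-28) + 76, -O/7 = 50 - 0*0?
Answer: 24151/5 ≈ 4830.2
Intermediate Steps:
O = -350 (O = -7*(50 - 0*0) = -7*(50 - 1*0) = -7*(50 + 0) = -7*50 = -350)
t = 2855 (t = -1391 + 4246 = 2855)
E = 9876/5 (E = (-350*(-28) + 76)/5 = (9800 + 76)/5 = (⅕)*9876 = 9876/5 ≈ 1975.2)
E + t = 9876/5 + 2855 = 24151/5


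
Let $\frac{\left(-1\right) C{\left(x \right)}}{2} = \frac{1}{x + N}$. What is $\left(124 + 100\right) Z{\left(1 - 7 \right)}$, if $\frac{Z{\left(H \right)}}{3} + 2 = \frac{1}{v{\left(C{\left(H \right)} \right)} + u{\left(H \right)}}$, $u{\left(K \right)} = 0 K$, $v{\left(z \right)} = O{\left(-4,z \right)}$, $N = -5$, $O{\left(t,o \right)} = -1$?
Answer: $-2016$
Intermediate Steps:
$C{\left(x \right)} = - \frac{2}{-5 + x}$ ($C{\left(x \right)} = - \frac{2}{x - 5} = - \frac{2}{-5 + x}$)
$v{\left(z \right)} = -1$
$u{\left(K \right)} = 0$
$Z{\left(H \right)} = -9$ ($Z{\left(H \right)} = -6 + \frac{3}{-1 + 0} = -6 + \frac{3}{-1} = -6 + 3 \left(-1\right) = -6 - 3 = -9$)
$\left(124 + 100\right) Z{\left(1 - 7 \right)} = \left(124 + 100\right) \left(-9\right) = 224 \left(-9\right) = -2016$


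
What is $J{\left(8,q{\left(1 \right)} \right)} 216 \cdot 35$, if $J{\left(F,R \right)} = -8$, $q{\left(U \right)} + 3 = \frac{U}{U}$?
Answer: $-60480$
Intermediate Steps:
$q{\left(U \right)} = -2$ ($q{\left(U \right)} = -3 + \frac{U}{U} = -3 + 1 = -2$)
$J{\left(8,q{\left(1 \right)} \right)} 216 \cdot 35 = \left(-8\right) 216 \cdot 35 = \left(-1728\right) 35 = -60480$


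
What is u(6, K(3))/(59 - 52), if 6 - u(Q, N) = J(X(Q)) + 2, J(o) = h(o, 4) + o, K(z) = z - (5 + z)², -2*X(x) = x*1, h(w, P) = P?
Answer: 3/7 ≈ 0.42857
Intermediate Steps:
X(x) = -x/2
J(o) = 4 + o
u(Q, N) = Q/2 (u(Q, N) = 6 - ((4 - Q/2) + 2) = 6 - (6 - Q/2) = 6 + (-6 + Q/2) = Q/2)
u(6, K(3))/(59 - 52) = ((½)*6)/(59 - 52) = 3/7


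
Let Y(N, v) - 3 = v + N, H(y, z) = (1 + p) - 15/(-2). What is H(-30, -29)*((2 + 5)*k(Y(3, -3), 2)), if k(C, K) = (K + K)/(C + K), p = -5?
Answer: 98/5 ≈ 19.600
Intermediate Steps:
H(y, z) = 7/2 (H(y, z) = (1 - 5) - 15/(-2) = -4 - 15*(-½) = -4 + 15/2 = 7/2)
Y(N, v) = 3 + N + v (Y(N, v) = 3 + (v + N) = 3 + (N + v) = 3 + N + v)
k(C, K) = 2*K/(C + K) (k(C, K) = (2*K)/(C + K) = 2*K/(C + K))
H(-30, -29)*((2 + 5)*k(Y(3, -3), 2)) = 7*((2 + 5)*(2*2/((3 + 3 - 3) + 2)))/2 = 7*(7*(2*2/(3 + 2)))/2 = 7*(7*(2*2/5))/2 = 7*(7*(2*2*(⅕)))/2 = 7*(7*(⅘))/2 = (7/2)*(28/5) = 98/5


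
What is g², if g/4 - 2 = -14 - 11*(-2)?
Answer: 1600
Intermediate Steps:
g = 40 (g = 8 + 4*(-14 - 11*(-2)) = 8 + 4*(-14 + 22) = 8 + 4*8 = 8 + 32 = 40)
g² = 40² = 1600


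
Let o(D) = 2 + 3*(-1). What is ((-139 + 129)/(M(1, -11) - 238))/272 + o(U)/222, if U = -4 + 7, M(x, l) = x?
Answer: -1729/397528 ≈ -0.0043494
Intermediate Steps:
U = 3
o(D) = -1 (o(D) = 2 - 3 = -1)
((-139 + 129)/(M(1, -11) - 238))/272 + o(U)/222 = ((-139 + 129)/(1 - 238))/272 - 1/222 = -10/(-237)*(1/272) - 1*1/222 = -10*(-1/237)*(1/272) - 1/222 = (10/237)*(1/272) - 1/222 = 5/32232 - 1/222 = -1729/397528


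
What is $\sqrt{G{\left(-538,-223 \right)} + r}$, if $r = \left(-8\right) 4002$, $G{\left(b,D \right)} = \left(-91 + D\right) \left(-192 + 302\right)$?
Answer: $2 i \sqrt{16639} \approx 257.98 i$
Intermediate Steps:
$G{\left(b,D \right)} = -10010 + 110 D$ ($G{\left(b,D \right)} = \left(-91 + D\right) 110 = -10010 + 110 D$)
$r = -32016$
$\sqrt{G{\left(-538,-223 \right)} + r} = \sqrt{\left(-10010 + 110 \left(-223\right)\right) - 32016} = \sqrt{\left(-10010 - 24530\right) - 32016} = \sqrt{-34540 - 32016} = \sqrt{-66556} = 2 i \sqrt{16639}$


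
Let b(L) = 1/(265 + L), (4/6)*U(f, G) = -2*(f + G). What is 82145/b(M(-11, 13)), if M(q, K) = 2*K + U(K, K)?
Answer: 17496885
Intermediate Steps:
U(f, G) = -3*G - 3*f (U(f, G) = 3*(-2*(f + G))/2 = 3*(-2*(G + f))/2 = 3*(-2*G - 2*f)/2 = -3*G - 3*f)
M(q, K) = -4*K (M(q, K) = 2*K + (-3*K - 3*K) = 2*K - 6*K = -4*K)
82145/b(M(-11, 13)) = 82145/(1/(265 - 4*13)) = 82145/(1/(265 - 52)) = 82145/(1/213) = 82145*213 = 17496885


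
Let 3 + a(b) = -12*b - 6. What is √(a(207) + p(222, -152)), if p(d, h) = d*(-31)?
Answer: 25*I*√15 ≈ 96.825*I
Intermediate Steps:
p(d, h) = -31*d
a(b) = -9 - 12*b (a(b) = -3 + (-12*b - 6) = -3 + (-6 - 12*b) = -9 - 12*b)
√(a(207) + p(222, -152)) = √((-9 - 12*207) - 31*222) = √((-9 - 2484) - 6882) = √(-2493 - 6882) = √(-9375) = 25*I*√15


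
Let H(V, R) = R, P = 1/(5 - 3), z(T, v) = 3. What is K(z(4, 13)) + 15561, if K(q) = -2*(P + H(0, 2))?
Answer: 15556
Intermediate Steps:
P = ½ (P = 1/2 = ½ ≈ 0.50000)
K(q) = -5 (K(q) = -2*(½ + 2) = -2*5/2 = -5)
K(z(4, 13)) + 15561 = -5 + 15561 = 15556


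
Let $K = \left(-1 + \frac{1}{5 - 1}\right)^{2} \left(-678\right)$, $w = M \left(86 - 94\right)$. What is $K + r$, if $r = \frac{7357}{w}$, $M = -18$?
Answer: $- \frac{47561}{144} \approx -330.28$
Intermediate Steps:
$w = 144$ ($w = - 18 \left(86 - 94\right) = \left(-18\right) \left(-8\right) = 144$)
$r = \frac{7357}{144} \approx 51.09$
$K = - \frac{3051}{8}$ ($K = \left(-1 + \frac{1}{5 - 1}\right)^{2} \left(-678\right) = \left(-1 + \frac{1}{4}\right)^{2} \left(-678\right) = \left(- \frac{3}{4}\right)^{2} \left(-678\right) = \frac{9}{16} \left(-678\right) = - \frac{3051}{8} \approx -381.38$)
$K + r = - \frac{3051}{8} + \frac{7357}{144} = - \frac{47561}{144}$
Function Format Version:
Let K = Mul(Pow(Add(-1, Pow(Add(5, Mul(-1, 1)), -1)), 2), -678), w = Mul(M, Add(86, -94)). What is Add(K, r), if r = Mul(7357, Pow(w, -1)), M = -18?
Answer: Rational(-47561, 144) ≈ -330.28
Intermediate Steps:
w = 144 (w = Mul(-18, Add(86, -94)) = Mul(-18, -8) = 144)
r = Rational(7357, 144) (r = Mul(7357, Pow(144, -1)) = Mul(7357, Rational(1, 144)) = Rational(7357, 144) ≈ 51.090)
K = Rational(-3051, 8) (K = Mul(Pow(Add(-1, Pow(Add(5, -1), -1)), 2), -678) = Mul(Pow(Add(-1, Pow(4, -1)), 2), -678) = Mul(Pow(Add(-1, Rational(1, 4)), 2), -678) = Mul(Pow(Rational(-3, 4), 2), -678) = Mul(Rational(9, 16), -678) = Rational(-3051, 8) ≈ -381.38)
Add(K, r) = Add(Rational(-3051, 8), Rational(7357, 144)) = Rational(-47561, 144)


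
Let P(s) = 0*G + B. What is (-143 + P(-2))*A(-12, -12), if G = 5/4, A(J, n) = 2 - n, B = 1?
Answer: -1988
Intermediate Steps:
G = 5/4 (G = 5*(1/4) = 5/4 ≈ 1.2500)
P(s) = 1 (P(s) = 0*(5/4) + 1 = 0 + 1 = 1)
(-143 + P(-2))*A(-12, -12) = (-143 + 1)*(2 - 1*(-12)) = -142*(2 + 12) = -142*14 = -1988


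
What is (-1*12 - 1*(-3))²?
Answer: 81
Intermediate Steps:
(-1*12 - 1*(-3))² = (-12 + 3)² = (-9)² = 81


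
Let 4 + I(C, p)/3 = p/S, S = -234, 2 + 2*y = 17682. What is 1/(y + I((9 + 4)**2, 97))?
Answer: 78/688487 ≈ 0.00011329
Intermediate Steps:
y = 8840 (y = -1 + (1/2)*17682 = -1 + 8841 = 8840)
I(C, p) = -12 - p/78 (I(C, p) = -12 + 3*(p/(-234)) = -12 + 3*(p*(-1/234)) = -12 + 3*(-p/234) = -12 - p/78)
1/(y + I((9 + 4)**2, 97)) = 1/(8840 + (-12 - 1/78*97)) = 1/(8840 + (-12 - 97/78)) = 1/(8840 - 1033/78) = 1/(688487/78) = 78/688487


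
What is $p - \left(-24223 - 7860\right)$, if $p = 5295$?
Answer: $37378$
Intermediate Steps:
$p - \left(-24223 - 7860\right) = 5295 - \left(-24223 - 7860\right) = 5295 - -32083 = 5295 + 32083 = 37378$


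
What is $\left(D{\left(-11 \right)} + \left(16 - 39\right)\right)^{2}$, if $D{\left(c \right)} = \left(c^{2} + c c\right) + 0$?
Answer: $47961$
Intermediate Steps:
$D{\left(c \right)} = 2 c^{2}$ ($D{\left(c \right)} = \left(c^{2} + c^{2}\right) + 0 = 2 c^{2} + 0 = 2 c^{2}$)
$\left(D{\left(-11 \right)} + \left(16 - 39\right)\right)^{2} = \left(2 \left(-11\right)^{2} + \left(16 - 39\right)\right)^{2} = \left(2 \cdot 121 - 23\right)^{2} = \left(242 - 23\right)^{2} = 219^{2} = 47961$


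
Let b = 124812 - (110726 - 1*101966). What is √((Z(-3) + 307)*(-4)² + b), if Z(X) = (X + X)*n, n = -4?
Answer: 2*√30337 ≈ 348.35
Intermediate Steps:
Z(X) = -8*X (Z(X) = (X + X)*(-4) = (2*X)*(-4) = -8*X)
b = 116052 (b = 124812 - (110726 - 101966) = 124812 - 1*8760 = 124812 - 8760 = 116052)
√((Z(-3) + 307)*(-4)² + b) = √((-8*(-3) + 307)*(-4)² + 116052) = √((24 + 307)*16 + 116052) = √(331*16 + 116052) = √(5296 + 116052) = √121348 = 2*√30337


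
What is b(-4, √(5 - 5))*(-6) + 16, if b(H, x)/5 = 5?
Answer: -134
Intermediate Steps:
b(H, x) = 25 (b(H, x) = 5*5 = 25)
b(-4, √(5 - 5))*(-6) + 16 = 25*(-6) + 16 = -150 + 16 = -134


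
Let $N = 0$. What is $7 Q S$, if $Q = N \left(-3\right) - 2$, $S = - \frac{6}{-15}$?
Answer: $- \frac{28}{5} \approx -5.6$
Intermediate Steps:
$S = \frac{2}{5}$ ($S = \left(-6\right) \left(- \frac{1}{15}\right) = \frac{2}{5} \approx 0.4$)
$Q = -2$ ($Q = 0 \left(-3\right) - 2 = 0 - 2 = -2$)
$7 Q S = 7 \left(-2\right) \frac{2}{5} = \left(-14\right) \frac{2}{5} = - \frac{28}{5}$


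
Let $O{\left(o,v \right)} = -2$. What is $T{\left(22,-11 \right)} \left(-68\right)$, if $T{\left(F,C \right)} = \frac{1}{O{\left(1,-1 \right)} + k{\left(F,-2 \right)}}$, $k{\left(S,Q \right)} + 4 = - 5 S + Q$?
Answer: $\frac{34}{59} \approx 0.57627$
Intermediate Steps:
$k{\left(S,Q \right)} = -4 + Q - 5 S$ ($k{\left(S,Q \right)} = -4 + \left(- 5 S + Q\right) = -4 + \left(Q - 5 S\right) = -4 + Q - 5 S$)
$T{\left(F,C \right)} = \frac{1}{-8 - 5 F}$ ($T{\left(F,C \right)} = \frac{1}{-2 - \left(6 + 5 F\right)} = \frac{1}{-8 - 5 F}$)
$T{\left(22,-11 \right)} \left(-68\right) = - \frac{1}{8 + 5 \cdot 22} \left(-68\right) = - \frac{1}{8 + 110} \left(-68\right) = - \frac{1}{118} \left(-68\right) = \left(-1\right) \frac{1}{118} \left(-68\right) = \left(- \frac{1}{118}\right) \left(-68\right) = \frac{34}{59}$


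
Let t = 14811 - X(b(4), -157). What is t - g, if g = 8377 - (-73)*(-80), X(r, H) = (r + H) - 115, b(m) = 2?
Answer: 12544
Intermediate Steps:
X(r, H) = -115 + H + r (X(r, H) = (H + r) - 115 = -115 + H + r)
t = 15081 (t = 14811 - (-115 - 157 + 2) = 14811 - 1*(-270) = 14811 + 270 = 15081)
g = 2537 (g = 8377 - 1*5840 = 8377 - 5840 = 2537)
t - g = 15081 - 1*2537 = 15081 - 2537 = 12544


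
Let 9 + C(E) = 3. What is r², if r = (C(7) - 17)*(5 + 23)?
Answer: 414736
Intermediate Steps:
C(E) = -6 (C(E) = -9 + 3 = -6)
r = -644 (r = (-6 - 17)*(5 + 23) = -23*28 = -644)
r² = (-644)² = 414736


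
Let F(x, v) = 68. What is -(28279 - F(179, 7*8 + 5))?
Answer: -28211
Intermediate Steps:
-(28279 - F(179, 7*8 + 5)) = -(28279 - 1*68) = -(28279 - 68) = -1*28211 = -28211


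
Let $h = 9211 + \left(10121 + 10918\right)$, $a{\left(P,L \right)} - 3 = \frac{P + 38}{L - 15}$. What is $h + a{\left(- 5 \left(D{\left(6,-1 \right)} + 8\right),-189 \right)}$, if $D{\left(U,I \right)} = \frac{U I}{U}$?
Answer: $\frac{2057203}{68} \approx 30253.0$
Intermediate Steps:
$D{\left(U,I \right)} = I$ ($D{\left(U,I \right)} = \frac{I U}{U} = I$)
$a{\left(P,L \right)} = 3 + \frac{38 + P}{-15 + L}$ ($a{\left(P,L \right)} = 3 + \frac{P + 38}{L - 15} = 3 + \frac{38 + P}{-15 + L}$)
$h = 30250$ ($h = 9211 + 21039 = 30250$)
$h + a{\left(- 5 \left(D{\left(6,-1 \right)} + 8\right),-189 \right)} = 30250 + \frac{-7 - 5 \left(-1 + 8\right) + 3 \left(-189\right)}{-15 - 189} = 30250 + \frac{-7 - 35 - 567}{-204} = 30250 - \frac{-7 - 35 - 567}{204} = 30250 - - \frac{203}{68} = 30250 + \frac{203}{68} = \frac{2057203}{68}$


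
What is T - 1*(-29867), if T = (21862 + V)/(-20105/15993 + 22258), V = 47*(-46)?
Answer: 10631536104263/355952089 ≈ 29868.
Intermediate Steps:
V = -2162
T = 315062100/355952089 (T = (21862 - 2162)/(-20105/15993 + 22258) = 19700/(-20105*1/15993 + 22258) = 19700/(-20105/15993 + 22258) = 19700/(355952089/15993) = 19700*(15993/355952089) = 315062100/355952089 ≈ 0.88513)
T - 1*(-29867) = 315062100/355952089 - 1*(-29867) = 315062100/355952089 + 29867 = 10631536104263/355952089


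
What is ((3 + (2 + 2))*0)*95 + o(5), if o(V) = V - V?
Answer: 0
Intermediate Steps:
o(V) = 0
((3 + (2 + 2))*0)*95 + o(5) = ((3 + (2 + 2))*0)*95 + 0 = ((3 + 4)*0)*95 + 0 = (7*0)*95 + 0 = 0*95 + 0 = 0 + 0 = 0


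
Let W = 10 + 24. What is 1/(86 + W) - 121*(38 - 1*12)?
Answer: -377519/120 ≈ -3146.0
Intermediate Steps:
W = 34
1/(86 + W) - 121*(38 - 1*12) = 1/(86 + 34) - 121*(38 - 1*12) = 1/120 - 121*(38 - 12) = 1/120 - 121*26 = 1/120 - 3146 = -377519/120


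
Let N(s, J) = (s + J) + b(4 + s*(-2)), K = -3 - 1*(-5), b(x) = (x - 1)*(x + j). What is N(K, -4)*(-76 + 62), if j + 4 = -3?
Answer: -70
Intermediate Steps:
j = -7 (j = -4 - 3 = -7)
b(x) = (-1 + x)*(-7 + x) (b(x) = (x - 1)*(x - 7) = (-1 + x)*(-7 + x))
K = 2 (K = -3 + 5 = 2)
N(s, J) = -25 + J + (4 - 2*s)² + 17*s (N(s, J) = (s + J) + (7 + (4 + s*(-2))² - 8*(4 + s*(-2))) = (J + s) + (7 + (4 - 2*s)² - 8*(4 - 2*s)) = (J + s) + (7 + (4 - 2*s)² + (-32 + 16*s)) = (J + s) + (-25 + (4 - 2*s)² + 16*s) = -25 + J + (4 - 2*s)² + 17*s)
N(K, -4)*(-76 + 62) = (-9 - 4 + 2 + 4*2²)*(-76 + 62) = (-9 - 4 + 2 + 4*4)*(-14) = (-9 - 4 + 2 + 16)*(-14) = 5*(-14) = -70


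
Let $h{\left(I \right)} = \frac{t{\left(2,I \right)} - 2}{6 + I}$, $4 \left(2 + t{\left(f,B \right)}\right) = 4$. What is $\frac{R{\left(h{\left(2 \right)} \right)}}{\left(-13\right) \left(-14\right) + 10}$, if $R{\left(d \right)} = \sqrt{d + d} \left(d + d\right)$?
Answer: $- \frac{i \sqrt{3}}{512} \approx - 0.0033829 i$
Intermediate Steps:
$t{\left(f,B \right)} = -1$ ($t{\left(f,B \right)} = -2 + \frac{1}{4} \cdot 4 = -2 + 1 = -1$)
$h{\left(I \right)} = - \frac{3}{6 + I}$ ($h{\left(I \right)} = \frac{-1 - 2}{6 + I} = - \frac{3}{6 + I}$)
$R{\left(d \right)} = 2 \sqrt{2} d^{\frac{3}{2}}$ ($R{\left(d \right)} = \sqrt{2 d} 2 d = \sqrt{2} \sqrt{d} 2 d = 2 \sqrt{2} d^{\frac{3}{2}}$)
$\frac{R{\left(h{\left(2 \right)} \right)}}{\left(-13\right) \left(-14\right) + 10} = \frac{2 \sqrt{2} \left(- \frac{3}{6 + 2}\right)^{\frac{3}{2}}}{\left(-13\right) \left(-14\right) + 10} = \frac{2 \sqrt{2} \left(- \frac{3}{8}\right)^{\frac{3}{2}}}{182 + 10} = \frac{2 \sqrt{2} \left(\left(-3\right) \frac{1}{8}\right)^{\frac{3}{2}}}{192} = 2 \sqrt{2} \left(- \frac{3}{8}\right)^{\frac{3}{2}} \cdot \frac{1}{192} = 2 \sqrt{2} \left(- \frac{3 i \sqrt{6}}{32}\right) \frac{1}{192} = - \frac{3 i \sqrt{3}}{8} \cdot \frac{1}{192} = - \frac{i \sqrt{3}}{512}$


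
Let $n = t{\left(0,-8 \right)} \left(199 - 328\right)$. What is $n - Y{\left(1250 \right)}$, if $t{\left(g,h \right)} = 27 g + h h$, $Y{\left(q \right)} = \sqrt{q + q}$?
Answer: $-8306$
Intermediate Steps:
$Y{\left(q \right)} = \sqrt{2} \sqrt{q}$ ($Y{\left(q \right)} = \sqrt{2 q} = \sqrt{2} \sqrt{q}$)
$t{\left(g,h \right)} = h^{2} + 27 g$ ($t{\left(g,h \right)} = 27 g + h^{2} = h^{2} + 27 g$)
$n = -8256$ ($n = \left(\left(-8\right)^{2} + 27 \cdot 0\right) \left(199 - 328\right) = \left(64 + 0\right) \left(-129\right) = 64 \left(-129\right) = -8256$)
$n - Y{\left(1250 \right)} = -8256 - \sqrt{2} \sqrt{1250} = -8256 - \sqrt{2} \cdot 25 \sqrt{2} = -8256 - 50 = -8306$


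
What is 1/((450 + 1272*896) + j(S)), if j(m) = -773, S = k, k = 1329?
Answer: 1/1139389 ≈ 8.7766e-7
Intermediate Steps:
S = 1329
1/((450 + 1272*896) + j(S)) = 1/((450 + 1272*896) - 773) = 1/((450 + 1139712) - 773) = 1/(1140162 - 773) = 1/1139389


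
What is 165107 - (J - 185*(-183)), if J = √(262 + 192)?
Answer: 131252 - √454 ≈ 1.3123e+5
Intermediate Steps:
J = √454 ≈ 21.307
165107 - (J - 185*(-183)) = 165107 - (√454 - 185*(-183)) = 165107 - (√454 + 33855) = 165107 - (33855 + √454) = 165107 + (-33855 - √454) = 131252 - √454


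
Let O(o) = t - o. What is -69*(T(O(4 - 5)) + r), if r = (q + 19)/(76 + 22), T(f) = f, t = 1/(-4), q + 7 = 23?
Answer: -2139/28 ≈ -76.393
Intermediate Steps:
q = 16 (q = -7 + 23 = 16)
t = -¼ ≈ -0.25000
O(o) = -¼ - o
r = 5/14 (r = (16 + 19)/(76 + 22) = 35/98 = 35*(1/98) = 5/14 ≈ 0.35714)
-69*(T(O(4 - 5)) + r) = -69*((-¼ - (4 - 5)) + 5/14) = -69*((-¼ - 1*(-1)) + 5/14) = -69*((-¼ + 1) + 5/14) = -69*(¾ + 5/14) = -69*31/28 = -2139/28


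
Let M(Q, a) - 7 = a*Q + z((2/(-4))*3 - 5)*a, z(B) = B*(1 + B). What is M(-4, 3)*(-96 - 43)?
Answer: -56851/4 ≈ -14213.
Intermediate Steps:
M(Q, a) = 7 + 143*a/4 + Q*a (M(Q, a) = 7 + (a*Q + (((2/(-4))*3 - 5)*(1 + ((2/(-4))*3 - 5)))*a) = 7 + (Q*a + (((2*(-1/4))*3 - 5)*(1 + ((2*(-1/4))*3 - 5)))*a) = 7 + (Q*a + ((-1/2*3 - 5)*(1 + (-1/2*3 - 5)))*a) = 7 + (Q*a + ((-3/2 - 5)*(1 + (-3/2 - 5)))*a) = 7 + (Q*a + (-13*(1 - 13/2)/2)*a) = 7 + (Q*a + (-13/2*(-11/2))*a) = 7 + (Q*a + 143*a/4) = 7 + (143*a/4 + Q*a) = 7 + 143*a/4 + Q*a)
M(-4, 3)*(-96 - 43) = (7 + (143/4)*3 - 4*3)*(-96 - 43) = (7 + 429/4 - 12)*(-139) = (409/4)*(-139) = -56851/4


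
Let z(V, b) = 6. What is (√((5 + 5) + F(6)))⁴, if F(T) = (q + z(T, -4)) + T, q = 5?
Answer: 729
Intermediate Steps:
F(T) = 11 + T (F(T) = (5 + 6) + T = 11 + T)
(√((5 + 5) + F(6)))⁴ = (√((5 + 5) + (11 + 6)))⁴ = (√(10 + 17))⁴ = (√27)⁴ = (3*√3)⁴ = 729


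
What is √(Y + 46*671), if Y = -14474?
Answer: 2*√4098 ≈ 128.03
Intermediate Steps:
√(Y + 46*671) = √(-14474 + 46*671) = √(-14474 + 30866) = √16392 = 2*√4098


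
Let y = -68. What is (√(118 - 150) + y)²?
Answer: 4592 - 544*I*√2 ≈ 4592.0 - 769.33*I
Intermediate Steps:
(√(118 - 150) + y)² = (√(118 - 150) - 68)² = (√(-32) - 68)² = (4*I*√2 - 68)² = (-68 + 4*I*√2)²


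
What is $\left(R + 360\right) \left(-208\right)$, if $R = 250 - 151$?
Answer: $-95472$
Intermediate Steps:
$R = 99$
$\left(R + 360\right) \left(-208\right) = \left(99 + 360\right) \left(-208\right) = 459 \left(-208\right) = -95472$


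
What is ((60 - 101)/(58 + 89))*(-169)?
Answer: 6929/147 ≈ 47.136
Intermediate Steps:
((60 - 101)/(58 + 89))*(-169) = -41/147*(-169) = 6929/147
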